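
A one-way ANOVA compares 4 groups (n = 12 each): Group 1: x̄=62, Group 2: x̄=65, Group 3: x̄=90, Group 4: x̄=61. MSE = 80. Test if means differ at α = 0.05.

Grand mean = 69.5. SS_between = 6828.0, MS_between = 2276.0. F = 28.45, F_crit ≈ 2.816. Reject H₀.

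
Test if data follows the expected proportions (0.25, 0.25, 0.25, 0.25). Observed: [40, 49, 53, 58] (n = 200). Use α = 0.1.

Expected: [50.0, 50.0, 50.0, 50.0]. χ² = 3.48. df = 3, critical = 6.251. Fail to reject H₀.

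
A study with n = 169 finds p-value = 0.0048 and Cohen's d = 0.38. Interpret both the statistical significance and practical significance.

Statistically significant (p = 0.0048 < 0.05). Cohen's d = 0.38 indicates a small effect size. Both statistical and practical significance should be considered.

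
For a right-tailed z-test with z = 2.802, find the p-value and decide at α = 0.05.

p = P(Z > 2.802) = 1 - Φ(2.802) ≈ 0.0025. Since p < 0.05, reject H₀ (significant) at α = 0.05.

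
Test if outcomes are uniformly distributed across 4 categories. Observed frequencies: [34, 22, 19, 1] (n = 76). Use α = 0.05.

Expected = 19 each. χ² = Σ(O-E)²/E = 29.368. df = 3, critical value = 7.815. Reject H₀.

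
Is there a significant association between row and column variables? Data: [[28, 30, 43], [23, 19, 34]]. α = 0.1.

χ² = 0.49. df = 2, critical = 4.605. Fail to reject H₀. No evidence of dependence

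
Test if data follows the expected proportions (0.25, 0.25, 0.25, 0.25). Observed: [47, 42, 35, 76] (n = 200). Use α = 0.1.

Expected: [50.0, 50.0, 50.0, 50.0]. χ² = 19.48. df = 3, critical = 6.251. Reject H₀.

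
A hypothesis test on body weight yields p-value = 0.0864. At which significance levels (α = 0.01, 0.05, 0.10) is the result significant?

p = 0.0864. Significant at: α = 0.1.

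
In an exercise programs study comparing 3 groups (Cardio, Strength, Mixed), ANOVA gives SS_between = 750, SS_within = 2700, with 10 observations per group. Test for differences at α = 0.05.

df_between = 2, df_within = 27. F = MS_between/MS_within = 375.0/100.0 = 3.75. F_crit ≈ 3.354. Reject H₀. At least one mean differs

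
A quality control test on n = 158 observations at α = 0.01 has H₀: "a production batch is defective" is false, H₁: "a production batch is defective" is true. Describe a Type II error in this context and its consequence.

Type II error: failing to reject H₀ when it is false — concluding that a production batch is defective is not supported when in fact it is. Consequence: shipping a defective batch — faulty products reach customers.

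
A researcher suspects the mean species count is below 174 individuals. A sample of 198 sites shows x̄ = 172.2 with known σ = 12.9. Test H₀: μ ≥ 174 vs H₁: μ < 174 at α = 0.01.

z = -1.963. Critical value: -2.33. Fail to reject H₀.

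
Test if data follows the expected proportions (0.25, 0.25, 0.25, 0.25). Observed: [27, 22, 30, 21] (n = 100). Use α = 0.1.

Expected: [25.0, 25.0, 25.0, 25.0]. χ² = 2.16. df = 3, critical = 6.251. Fail to reject H₀.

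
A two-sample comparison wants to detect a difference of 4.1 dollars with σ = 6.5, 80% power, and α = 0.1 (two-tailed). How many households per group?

n per group = 2(z_α/2 + z_β)²σ²/d² = 2×(1.645 + 0.84)²×6.5²/4.1² = 31.04 → n = 32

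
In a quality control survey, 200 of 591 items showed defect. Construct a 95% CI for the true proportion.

p̂ = 0.338. CI = p̂ ± z*√(p̂(1-p̂)/n) = (0.3, 0.377)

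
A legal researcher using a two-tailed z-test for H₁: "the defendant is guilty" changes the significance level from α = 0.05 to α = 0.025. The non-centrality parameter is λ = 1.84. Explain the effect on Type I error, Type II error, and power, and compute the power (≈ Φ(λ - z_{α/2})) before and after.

Decreasing α from 0.05 to 0.025:
• Type I error rate decreases (α is the Type I rate by definition).
• Critical value moves from z_{α/2} = 1.96 to 2.241, so power = Φ(λ - z_{α/2}) goes from Φ(1.84 - 1.96) = 0.452 to Φ(1.84 - 2.241) = 0.344.
• Type II error rate β = 1 - power therefore increases (0.548 → 0.656).
Appropriate when false positives are costly — here, convicting an innocent person.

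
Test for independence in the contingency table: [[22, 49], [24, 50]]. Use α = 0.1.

χ² = 0.035. df = 1, critical = 2.706. Fail to reject H₀. No evidence of dependence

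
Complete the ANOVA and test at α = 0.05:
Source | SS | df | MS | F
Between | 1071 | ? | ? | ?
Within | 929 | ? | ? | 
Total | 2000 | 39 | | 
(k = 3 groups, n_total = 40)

df_between = 2, df_within = 37. MS_between = 535.5, MS_within = 25.11. F = 21.328, F_crit ≈ 3.252. Reject H₀.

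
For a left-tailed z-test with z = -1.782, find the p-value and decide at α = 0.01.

p = P(Z < -1.782) = Φ(-1.782) ≈ 0.0374. Since p ≥ 0.01, fail to reject H₀ (not significant) at α = 0.01.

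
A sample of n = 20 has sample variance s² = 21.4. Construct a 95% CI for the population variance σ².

df = 19. χ²_{0.025} = 32.852, χ²_{0.975} = 8.907. CI for σ² = ((n-1)s²/χ²_{α/2}, (n-1)s²/χ²_{1-α/2}) = (19·21.4/32.852, 19·21.4/8.907) = (12.38, 45.65)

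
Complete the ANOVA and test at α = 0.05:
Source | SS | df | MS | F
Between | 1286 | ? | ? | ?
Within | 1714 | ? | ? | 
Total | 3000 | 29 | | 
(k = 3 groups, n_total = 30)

df_between = 2, df_within = 27. MS_between = 643.0, MS_within = 63.48. F = 10.129, F_crit ≈ 3.354. Reject H₀.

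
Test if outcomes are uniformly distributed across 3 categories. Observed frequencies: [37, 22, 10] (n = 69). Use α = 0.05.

Expected = 23 each. χ² = Σ(O-E)²/E = 15.913. df = 2, critical value = 5.991. Reject H₀.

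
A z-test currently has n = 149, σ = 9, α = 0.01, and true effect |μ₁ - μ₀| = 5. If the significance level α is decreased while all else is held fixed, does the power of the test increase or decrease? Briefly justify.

Power decreases: a smaller α raises the critical value, so less of the H₁ sampling distribution falls in the rejection region.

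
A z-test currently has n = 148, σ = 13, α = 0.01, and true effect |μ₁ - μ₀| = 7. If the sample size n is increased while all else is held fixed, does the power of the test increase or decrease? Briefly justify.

Power increases: a larger n shrinks the standard error σ/√n, moving the sampling distribution under H₁ further from the critical value.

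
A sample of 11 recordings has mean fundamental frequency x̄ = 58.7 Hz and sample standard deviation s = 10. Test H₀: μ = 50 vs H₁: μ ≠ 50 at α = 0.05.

t = (x̄ - μ₀)/(s/√n) = (58.7 - 50)/(10/√11) = 2.885. df = 10, critical t = ±2.228. Reject H₀.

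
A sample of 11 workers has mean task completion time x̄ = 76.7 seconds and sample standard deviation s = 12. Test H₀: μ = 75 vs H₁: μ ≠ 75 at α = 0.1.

t = (x̄ - μ₀)/(s/√n) = (76.7 - 75)/(12/√11) = 0.47. df = 10, critical t = ±1.812. Fail to reject H₀.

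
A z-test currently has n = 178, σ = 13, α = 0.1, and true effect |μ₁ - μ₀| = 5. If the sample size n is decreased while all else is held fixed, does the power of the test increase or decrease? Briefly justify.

Power decreases: a smaller n inflates the standard error σ/√n, pulling the sampling distribution under H₁ back toward the critical value.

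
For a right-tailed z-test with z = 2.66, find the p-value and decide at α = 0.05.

p = P(Z > 2.66) = 1 - Φ(2.66) ≈ 0.0039. Since p < 0.05, reject H₀ (significant) at α = 0.05.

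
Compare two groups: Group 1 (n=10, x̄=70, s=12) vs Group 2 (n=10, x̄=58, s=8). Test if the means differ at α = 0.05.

Pooled sp = 10.2. t = 2.631, df = 18. Critical t = ±2.101. Reject H₀.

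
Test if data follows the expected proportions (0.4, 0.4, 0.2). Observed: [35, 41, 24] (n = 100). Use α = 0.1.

Expected: [40.0, 40.0, 20.0]. χ² = 1.45. df = 2, critical = 4.605. Fail to reject H₀.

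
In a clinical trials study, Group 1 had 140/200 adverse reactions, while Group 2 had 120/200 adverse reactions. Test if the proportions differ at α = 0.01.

p̂₁ = 0.7, p̂₂ = 0.6, pooled p̂ = 0.65. z = 2.097. Critical: ±2.576. Fail to reject H₀.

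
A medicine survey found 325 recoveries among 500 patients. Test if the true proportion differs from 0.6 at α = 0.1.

p̂ = 0.65, p₀ = 0.6. z = (p̂ - p₀)/√(p₀(1-p₀)/n) = 2.282. Critical: ±1.645. Reject H₀.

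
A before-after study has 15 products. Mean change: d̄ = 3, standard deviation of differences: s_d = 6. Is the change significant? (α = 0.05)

t = d̄/(s_d/√n) = 3/(6/√15) = 1.936. df = 14, critical t = ±2.145. Fail to reject H₀.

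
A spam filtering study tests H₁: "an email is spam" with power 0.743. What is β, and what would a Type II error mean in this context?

β = 1 - power = 1 - 0.743 = 0.257. A Type II error is failing to reject H₀ when H₀ is false (false negative) — here, failing to conclude that an email is spam when in fact it is true. Consequence: a spam email lands in the inbox.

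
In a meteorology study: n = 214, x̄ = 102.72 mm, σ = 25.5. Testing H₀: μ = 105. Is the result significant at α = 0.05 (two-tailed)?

z = (102.72 - 105)/(25.5/√214) = -1.308. Since |z| ≤ 1.96, not significant at α = 0.05.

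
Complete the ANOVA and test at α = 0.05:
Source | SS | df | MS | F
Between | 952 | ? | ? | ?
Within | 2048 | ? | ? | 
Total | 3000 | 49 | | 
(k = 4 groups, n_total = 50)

df_between = 3, df_within = 46. MS_between = 317.33, MS_within = 44.52. F = 7.128, F_crit ≈ 2.807. Reject H₀.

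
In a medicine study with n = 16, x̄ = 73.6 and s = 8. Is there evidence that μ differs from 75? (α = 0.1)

t = (x̄ - μ₀)/(s/√n) = (73.6 - 75)/(8/√16) = -0.7. df = 15, critical t = ±1.753. Fail to reject H₀.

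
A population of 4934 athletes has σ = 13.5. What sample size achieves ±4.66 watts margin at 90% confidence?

Without FPC: n₀ = (1.645×13.5/4.66)² = 22.711. With FPC: n = n₀N/(n₀+N-1) = 22.6 → n = 23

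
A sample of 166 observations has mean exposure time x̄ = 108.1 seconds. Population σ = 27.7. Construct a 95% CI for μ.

CI = x̄ ± z*(σ/√n) = 108.1 ± 1.96(27.7/√166) = 108.1 ± 4.21 = (103.89, 112.31)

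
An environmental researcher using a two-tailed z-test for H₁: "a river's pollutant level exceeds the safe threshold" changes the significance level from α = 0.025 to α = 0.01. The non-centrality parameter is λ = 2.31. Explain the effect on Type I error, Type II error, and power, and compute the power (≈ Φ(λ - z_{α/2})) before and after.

Decreasing α from 0.025 to 0.01:
• Type I error rate decreases (α is the Type I rate by definition).
• Critical value moves from z_{α/2} = 2.241 to 2.576, so power = Φ(λ - z_{α/2}) goes from Φ(2.31 - 2.241) = 0.528 to Φ(2.31 - 2.576) = 0.395.
• Type II error rate β = 1 - power therefore increases (0.472 → 0.605).
Appropriate when false positives are costly — here, shutting down a compliant factory unnecessarily.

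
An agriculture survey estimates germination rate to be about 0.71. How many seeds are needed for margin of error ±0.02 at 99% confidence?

n = z²p(1-p)/E² = 2.576²×0.71×0.29/0.02² = 3415.8 → n = 3416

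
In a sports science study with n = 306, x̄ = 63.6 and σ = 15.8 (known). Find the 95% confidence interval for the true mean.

CI = x̄ ± z*(σ/√n) = 63.6 ± 1.96(15.8/√306) = 63.6 ± 1.77 = (61.83, 65.37)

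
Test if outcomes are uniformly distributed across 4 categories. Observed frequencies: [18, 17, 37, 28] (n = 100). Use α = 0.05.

Expected = 25 each. χ² = Σ(O-E)²/E = 10.64. df = 3, critical value = 7.815. Reject H₀.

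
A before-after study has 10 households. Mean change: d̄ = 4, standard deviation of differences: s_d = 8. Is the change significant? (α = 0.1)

t = d̄/(s_d/√n) = 4/(8/√10) = 1.581. df = 9, critical t = ±1.833. Fail to reject H₀.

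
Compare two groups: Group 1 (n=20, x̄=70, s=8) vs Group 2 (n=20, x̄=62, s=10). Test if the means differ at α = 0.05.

Pooled sp = 9.06. t = 2.794, df = 38. Critical t = ±2.024. Reject H₀.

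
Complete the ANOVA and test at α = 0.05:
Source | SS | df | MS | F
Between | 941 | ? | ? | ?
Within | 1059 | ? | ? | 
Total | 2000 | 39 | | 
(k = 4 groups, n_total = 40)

df_between = 3, df_within = 36. MS_between = 313.67, MS_within = 29.42. F = 10.663, F_crit ≈ 2.866. Reject H₀.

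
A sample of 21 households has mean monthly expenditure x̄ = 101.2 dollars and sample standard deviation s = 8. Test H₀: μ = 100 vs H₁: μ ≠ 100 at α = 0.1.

t = (x̄ - μ₀)/(s/√n) = (101.2 - 100)/(8/√21) = 0.687. df = 20, critical t = ±1.725. Fail to reject H₀.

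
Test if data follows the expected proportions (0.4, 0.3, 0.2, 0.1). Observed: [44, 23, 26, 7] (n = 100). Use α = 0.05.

Expected: [40.0, 30.0, 20.0, 10.0]. χ² = 4.733. df = 3, critical = 7.815. Fail to reject H₀.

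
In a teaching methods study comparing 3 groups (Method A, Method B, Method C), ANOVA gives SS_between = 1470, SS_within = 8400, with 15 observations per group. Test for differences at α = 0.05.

df_between = 2, df_within = 42. F = MS_between/MS_within = 735.0/200.0 = 3.675. F_crit ≈ 3.22. Reject H₀. At least one mean differs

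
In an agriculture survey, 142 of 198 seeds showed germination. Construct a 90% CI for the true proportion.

p̂ = 0.717. CI = p̂ ± z*√(p̂(1-p̂)/n) = (0.665, 0.77)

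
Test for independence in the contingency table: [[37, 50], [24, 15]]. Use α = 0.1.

χ² = 3.896. df = 1, critical = 2.706. Reject H₀. Variables are dependent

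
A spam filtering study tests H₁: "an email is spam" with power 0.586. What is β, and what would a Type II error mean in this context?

β = 1 - power = 1 - 0.586 = 0.414. A Type II error is failing to reject H₀ when H₀ is false (false negative) — here, failing to conclude that an email is spam when in fact it is true. Consequence: a spam email lands in the inbox.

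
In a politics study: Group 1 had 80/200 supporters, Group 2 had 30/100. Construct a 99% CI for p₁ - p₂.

p̂₁ = 0.4, p̂₂ = 0.3. Difference = 0.1. CI = (-0.048, 0.248)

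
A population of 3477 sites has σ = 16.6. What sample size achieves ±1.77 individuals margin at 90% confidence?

Without FPC: n₀ = (1.645×16.6/1.77)² = 238.013. With FPC: n = n₀N/(n₀+N-1) = 222.8 → n = 223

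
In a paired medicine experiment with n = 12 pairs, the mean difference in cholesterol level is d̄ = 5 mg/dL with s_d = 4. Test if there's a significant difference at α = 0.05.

t = d̄/(s_d/√n) = 5/(4/√12) = 4.33. df = 11, critical t = ±2.201. Reject H₀.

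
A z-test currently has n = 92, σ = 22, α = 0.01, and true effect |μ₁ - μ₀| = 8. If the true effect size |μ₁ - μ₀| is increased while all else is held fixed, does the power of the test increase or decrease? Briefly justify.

Power increases: a larger true effect increases the non-centrality λ = |μ₁ - μ₀|/(σ/√n).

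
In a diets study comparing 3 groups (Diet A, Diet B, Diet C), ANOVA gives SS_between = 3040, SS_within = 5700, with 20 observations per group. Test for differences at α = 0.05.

df_between = 2, df_within = 57. F = MS_between/MS_within = 1520.0/100.0 = 15.2. F_crit ≈ 3.159. Reject H₀. At least one mean differs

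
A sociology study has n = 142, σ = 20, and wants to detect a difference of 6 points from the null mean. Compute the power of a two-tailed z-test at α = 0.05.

SE = σ/√n = 20/√142 = 1.678. Non-centrality λ = d/SE = 6/1.678 = 3.575. Power ≈ Φ(λ - z_{α/2}) = Φ(3.575 - 1.96) = Φ(1.615) = 0.947.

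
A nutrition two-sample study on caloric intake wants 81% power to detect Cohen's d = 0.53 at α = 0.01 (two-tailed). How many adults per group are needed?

z_{α/2} = 2.576, z_β = Φ⁻¹(0.81) = 0.878. For medium effect (d = 0.53): n per group = 2(z_{α/2} + z_β)²/d² = 2(2.576 + 0.878)²/0.53² = 84.9 → 85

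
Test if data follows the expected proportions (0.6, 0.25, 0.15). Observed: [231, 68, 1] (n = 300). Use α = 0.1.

Expected: [180.0, 75.0, 45.0]. χ² = 58.126. df = 2, critical = 4.605. Reject H₀.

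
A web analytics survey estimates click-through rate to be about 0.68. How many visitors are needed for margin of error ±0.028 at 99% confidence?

n = z²p(1-p)/E² = 2.576²×0.68×0.32/0.028² = 1841.8 → n = 1842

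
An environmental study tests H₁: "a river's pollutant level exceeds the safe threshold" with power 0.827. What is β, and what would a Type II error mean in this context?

β = 1 - power = 1 - 0.827 = 0.173. A Type II error is failing to reject H₀ when H₀ is false (false negative) — here, failing to conclude that a river's pollutant level exceeds the safe threshold when in fact it is true. Consequence: allowing unsafe pollution to continue.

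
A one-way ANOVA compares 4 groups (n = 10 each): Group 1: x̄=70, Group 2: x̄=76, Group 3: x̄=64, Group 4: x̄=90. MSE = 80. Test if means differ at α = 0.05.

Grand mean = 75.0. SS_between = 3720.0, MS_between = 1240.0. F = 15.5, F_crit ≈ 2.866. Reject H₀.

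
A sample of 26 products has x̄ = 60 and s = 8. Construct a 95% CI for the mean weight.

CI = x̄ ± t*(s/√n) = 60 ± 2.06(8/√26) = (56.77, 63.23)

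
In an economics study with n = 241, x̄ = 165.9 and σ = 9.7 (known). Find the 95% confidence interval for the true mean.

CI = x̄ ± z*(σ/√n) = 165.9 ± 1.96(9.7/√241) = 165.9 ± 1.22 = (164.68, 167.12)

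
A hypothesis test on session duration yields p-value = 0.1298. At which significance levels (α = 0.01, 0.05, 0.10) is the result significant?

p = 0.1298. Not significant at any of the given levels.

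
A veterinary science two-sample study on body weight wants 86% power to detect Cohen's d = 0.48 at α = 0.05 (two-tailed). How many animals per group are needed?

z_{α/2} = 1.96, z_β = Φ⁻¹(0.86) = 1.08. For small effect (d = 0.48): n per group = 2(z_{α/2} + z_β)²/d² = 2(1.96 + 1.08)²/0.48² = 80.2 → 81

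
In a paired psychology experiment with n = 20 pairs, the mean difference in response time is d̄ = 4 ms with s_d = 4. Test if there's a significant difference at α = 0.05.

t = d̄/(s_d/√n) = 4/(4/√20) = 4.472. df = 19, critical t = ±2.093. Reject H₀.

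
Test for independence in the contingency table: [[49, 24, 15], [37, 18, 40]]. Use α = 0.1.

χ² = 13.647. df = 2, critical = 4.605. Reject H₀. Variables are dependent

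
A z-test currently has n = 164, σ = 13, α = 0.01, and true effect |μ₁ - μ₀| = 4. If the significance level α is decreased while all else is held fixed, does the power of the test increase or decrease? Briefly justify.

Power decreases: a smaller α raises the critical value, so less of the H₁ sampling distribution falls in the rejection region.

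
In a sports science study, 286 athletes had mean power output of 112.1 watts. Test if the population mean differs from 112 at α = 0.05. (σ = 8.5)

z = (x̄ - μ₀)/(σ/√n) = (112.1 - 112)/(8.5/√286) = 0.199. Critical value: ±1.96. Since |0.199| ≤ 1.96, Fail to reject H₀.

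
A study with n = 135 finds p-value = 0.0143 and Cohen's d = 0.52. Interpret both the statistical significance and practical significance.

Statistically significant (p = 0.0143 < 0.05). Cohen's d = 0.52 indicates a medium effect size. Both statistical and practical significance should be considered.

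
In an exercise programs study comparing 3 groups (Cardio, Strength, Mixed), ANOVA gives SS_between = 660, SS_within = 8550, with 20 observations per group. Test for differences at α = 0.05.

df_between = 2, df_within = 57. F = MS_between/MS_within = 330.0/150.0 = 2.2. F_crit ≈ 3.159. Fail to reject H₀.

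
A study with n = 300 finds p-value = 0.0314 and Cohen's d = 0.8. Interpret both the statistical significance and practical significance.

Statistically significant (p = 0.0314 < 0.05). Cohen's d = 0.8 indicates a large effect size. Both statistical and practical significance should be considered.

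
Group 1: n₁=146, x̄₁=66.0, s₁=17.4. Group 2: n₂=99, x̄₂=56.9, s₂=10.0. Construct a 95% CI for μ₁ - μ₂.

Difference = 9.1. SE = √(17.4²/146 + 10.0²/99) = 1.756. CI = (5.66, 12.54)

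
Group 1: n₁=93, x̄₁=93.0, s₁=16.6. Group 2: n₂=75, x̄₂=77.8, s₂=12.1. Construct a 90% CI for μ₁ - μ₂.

Difference = 15.2. SE = √(16.6²/93 + 12.1²/75) = 2.217. CI = (11.55, 18.85)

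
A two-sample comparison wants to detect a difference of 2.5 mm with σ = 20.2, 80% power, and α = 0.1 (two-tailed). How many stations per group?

n per group = 2(z_α/2 + z_β)²σ²/d² = 2×(1.645 + 0.84)²×20.2²/2.5² = 806.3 → n = 807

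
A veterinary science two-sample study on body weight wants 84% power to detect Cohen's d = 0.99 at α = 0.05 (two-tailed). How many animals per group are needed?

z_{α/2} = 1.96, z_β = Φ⁻¹(0.84) = 0.994. For large effect (d = 0.99): n per group = 2(z_{α/2} + z_β)²/d² = 2(1.96 + 0.994)²/0.99² = 17.8 → 18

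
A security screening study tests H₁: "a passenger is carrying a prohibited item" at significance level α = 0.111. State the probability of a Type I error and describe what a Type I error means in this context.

P(Type I error) = α = 0.111. A Type I error is rejecting H₀ when H₀ is actually true (false positive) — here, concluding that a passenger is carrying a prohibited item when in fact this is not the case. Consequence: detaining an innocent passenger — delay and inconvenience.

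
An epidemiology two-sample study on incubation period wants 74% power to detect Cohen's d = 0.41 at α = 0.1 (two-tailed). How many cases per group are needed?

z_{α/2} = 1.645, z_β = Φ⁻¹(0.74) = 0.643. For small effect (d = 0.41): n per group = 2(z_{α/2} + z_β)²/d² = 2(1.645 + 0.643)²/0.41² = 62.3 → 63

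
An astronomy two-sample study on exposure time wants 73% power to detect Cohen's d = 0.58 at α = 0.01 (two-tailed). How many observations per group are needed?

z_{α/2} = 2.576, z_β = Φ⁻¹(0.73) = 0.613. For medium effect (d = 0.58): n per group = 2(z_{α/2} + z_β)²/d² = 2(2.576 + 0.613)²/0.58² = 60.5 → 61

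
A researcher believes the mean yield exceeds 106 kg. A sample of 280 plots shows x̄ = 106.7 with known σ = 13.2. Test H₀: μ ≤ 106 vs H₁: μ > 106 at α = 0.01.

z = 0.887. Critical value: 2.33. Fail to reject H₀.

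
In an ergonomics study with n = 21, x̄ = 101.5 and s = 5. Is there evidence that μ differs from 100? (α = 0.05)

t = (x̄ - μ₀)/(s/√n) = (101.5 - 100)/(5/√21) = 1.375. df = 20, critical t = ±2.086. Fail to reject H₀.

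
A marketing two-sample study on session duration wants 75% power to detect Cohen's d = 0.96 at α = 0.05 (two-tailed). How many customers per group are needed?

z_{α/2} = 1.96, z_β = Φ⁻¹(0.75) = 0.674. For large effect (d = 0.96): n per group = 2(z_{α/2} + z_β)²/d² = 2(1.96 + 0.674)²/0.96² = 15.1 → 16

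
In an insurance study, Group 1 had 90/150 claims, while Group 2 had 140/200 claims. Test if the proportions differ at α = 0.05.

p̂₁ = 0.6, p̂₂ = 0.7, pooled p̂ = 0.657. z = -1.95. Critical: ±1.96. Fail to reject H₀.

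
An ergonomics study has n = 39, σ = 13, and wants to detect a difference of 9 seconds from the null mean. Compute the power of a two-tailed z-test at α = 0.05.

SE = σ/√n = 13/√39 = 2.082. Non-centrality λ = d/SE = 9/2.082 = 4.323. Power ≈ Φ(λ - z_{α/2}) = Φ(4.323 - 1.96) = Φ(2.363) = 0.991.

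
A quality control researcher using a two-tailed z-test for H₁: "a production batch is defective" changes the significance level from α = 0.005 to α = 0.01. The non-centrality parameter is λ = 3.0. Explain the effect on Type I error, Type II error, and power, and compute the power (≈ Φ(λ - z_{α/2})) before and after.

Increasing α from 0.005 to 0.01:
• Type I error rate increases (α is the Type I rate by definition).
• Critical value moves from z_{α/2} = 2.807 to 2.576, so power = Φ(λ - z_{α/2}) goes from Φ(3.0 - 2.807) = 0.577 to Φ(3.0 - 2.576) = 0.664.
• Type II error rate β = 1 - power therefore decreases (0.423 → 0.336).
Appropriate when false negatives are costly — here, shipping a defective batch — faulty products reach customers.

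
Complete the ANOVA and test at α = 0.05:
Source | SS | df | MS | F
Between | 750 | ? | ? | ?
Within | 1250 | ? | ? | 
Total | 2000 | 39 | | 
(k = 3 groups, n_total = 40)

df_between = 2, df_within = 37. MS_between = 375.0, MS_within = 33.78. F = 11.1, F_crit ≈ 3.252. Reject H₀.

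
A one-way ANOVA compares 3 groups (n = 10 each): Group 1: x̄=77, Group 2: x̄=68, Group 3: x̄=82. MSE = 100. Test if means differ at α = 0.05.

Grand mean = 75.67. SS_between = 1006.67, MS_between = 503.33. F = 5.033, F_crit ≈ 3.354. Reject H₀.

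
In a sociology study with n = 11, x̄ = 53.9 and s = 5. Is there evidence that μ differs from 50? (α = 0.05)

t = (x̄ - μ₀)/(s/√n) = (53.9 - 50)/(5/√11) = 2.587. df = 10, critical t = ±2.228. Reject H₀.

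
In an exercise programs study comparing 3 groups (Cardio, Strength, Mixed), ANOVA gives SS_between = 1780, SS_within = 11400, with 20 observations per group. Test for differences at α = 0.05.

df_between = 2, df_within = 57. F = MS_between/MS_within = 890.0/200.0 = 4.45. F_crit ≈ 3.159. Reject H₀. At least one mean differs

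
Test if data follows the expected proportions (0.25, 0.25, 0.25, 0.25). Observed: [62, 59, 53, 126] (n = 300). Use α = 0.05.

Expected: [75.0, 75.0, 75.0, 75.0]. χ² = 46.8. df = 3, critical = 7.815. Reject H₀.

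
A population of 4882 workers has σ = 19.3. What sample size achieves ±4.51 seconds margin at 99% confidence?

Without FPC: n₀ = (2.576×19.3/4.51)² = 121.522. With FPC: n = n₀N/(n₀+N-1) = 118.6 → n = 119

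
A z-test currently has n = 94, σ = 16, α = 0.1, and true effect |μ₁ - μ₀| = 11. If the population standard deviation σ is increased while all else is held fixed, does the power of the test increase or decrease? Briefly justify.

Power decreases: a larger σ inflates the standard error σ/√n, pulling the sampling distribution under H₁ back toward the critical value.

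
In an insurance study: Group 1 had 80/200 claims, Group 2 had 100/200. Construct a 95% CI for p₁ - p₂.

p̂₁ = 0.4, p̂₂ = 0.5. Difference = -0.1. CI = (-0.197, -0.003)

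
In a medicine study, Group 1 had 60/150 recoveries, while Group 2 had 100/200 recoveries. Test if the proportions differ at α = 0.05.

p̂₁ = 0.4, p̂₂ = 0.5, pooled p̂ = 0.457. z = -1.858. Critical: ±1.96. Fail to reject H₀.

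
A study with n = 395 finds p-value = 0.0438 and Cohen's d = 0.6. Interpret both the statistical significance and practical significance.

Statistically significant (p = 0.0438 < 0.05). Cohen's d = 0.6 indicates a medium effect size. Both statistical and practical significance should be considered.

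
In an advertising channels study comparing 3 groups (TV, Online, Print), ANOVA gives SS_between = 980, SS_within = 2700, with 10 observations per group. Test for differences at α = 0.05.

df_between = 2, df_within = 27. F = MS_between/MS_within = 490.0/100.0 = 4.9. F_crit ≈ 3.354. Reject H₀. At least one mean differs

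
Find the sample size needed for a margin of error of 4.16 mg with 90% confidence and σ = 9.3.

n = (z*σ/E)² = (1.645×9.3/4.16)² = 13.5 → n = 14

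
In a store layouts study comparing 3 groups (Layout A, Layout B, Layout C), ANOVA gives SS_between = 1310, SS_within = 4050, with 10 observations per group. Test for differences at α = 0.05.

df_between = 2, df_within = 27. F = MS_between/MS_within = 655.0/150.0 = 4.367. F_crit ≈ 3.354. Reject H₀. At least one mean differs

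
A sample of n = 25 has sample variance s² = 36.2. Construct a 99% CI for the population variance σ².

df = 24. χ²_{0.005} = 45.559, χ²_{0.995} = 9.886. CI for σ² = ((n-1)s²/χ²_{α/2}, (n-1)s²/χ²_{1-α/2}) = (24·36.2/45.559, 24·36.2/9.886) = (19.07, 87.88)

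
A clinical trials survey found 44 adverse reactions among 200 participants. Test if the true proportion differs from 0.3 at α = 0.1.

p̂ = 0.22, p₀ = 0.3. z = (p̂ - p₀)/√(p₀(1-p₀)/n) = -2.469. Critical: ±1.645. Reject H₀.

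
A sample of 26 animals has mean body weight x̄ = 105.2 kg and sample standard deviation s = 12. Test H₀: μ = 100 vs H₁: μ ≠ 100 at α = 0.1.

t = (x̄ - μ₀)/(s/√n) = (105.2 - 100)/(12/√26) = 2.21. df = 25, critical t = ±1.708. Reject H₀.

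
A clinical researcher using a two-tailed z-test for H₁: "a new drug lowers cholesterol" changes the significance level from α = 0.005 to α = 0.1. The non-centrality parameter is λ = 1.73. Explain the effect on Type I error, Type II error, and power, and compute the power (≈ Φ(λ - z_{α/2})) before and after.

Increasing α from 0.005 to 0.1:
• Type I error rate increases (α is the Type I rate by definition).
• Critical value moves from z_{α/2} = 2.807 to 1.645, so power = Φ(λ - z_{α/2}) goes from Φ(1.73 - 2.807) = 0.141 to Φ(1.73 - 1.645) = 0.534.
• Type II error rate β = 1 - power therefore decreases (0.859 → 0.466).
Appropriate when false negatives are costly — here, shelving an effective drug — patients miss out on a treatment that would have helped.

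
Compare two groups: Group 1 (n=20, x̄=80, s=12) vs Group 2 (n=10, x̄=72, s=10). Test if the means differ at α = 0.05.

Pooled sp = 11.4. t = 1.813, df = 28. Critical t = ±2.048. Fail to reject H₀.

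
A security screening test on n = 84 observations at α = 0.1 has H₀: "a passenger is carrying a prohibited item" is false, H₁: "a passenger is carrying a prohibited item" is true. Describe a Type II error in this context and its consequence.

Type II error: failing to reject H₀ when it is false — concluding that a passenger is carrying a prohibited item is not supported when in fact it is. Consequence: letting a prohibited item through — security breach.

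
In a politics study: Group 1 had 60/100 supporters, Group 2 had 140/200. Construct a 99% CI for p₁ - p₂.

p̂₁ = 0.6, p̂₂ = 0.7. Difference = -0.1. CI = (-0.251, 0.051)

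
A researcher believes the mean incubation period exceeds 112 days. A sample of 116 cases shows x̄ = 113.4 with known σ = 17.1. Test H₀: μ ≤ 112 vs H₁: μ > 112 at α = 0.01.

z = 0.882. Critical value: 2.33. Fail to reject H₀.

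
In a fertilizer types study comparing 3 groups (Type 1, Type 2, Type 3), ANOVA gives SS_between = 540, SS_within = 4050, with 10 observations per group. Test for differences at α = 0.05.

df_between = 2, df_within = 27. F = MS_between/MS_within = 270.0/150.0 = 1.8. F_crit ≈ 3.354. Fail to reject H₀.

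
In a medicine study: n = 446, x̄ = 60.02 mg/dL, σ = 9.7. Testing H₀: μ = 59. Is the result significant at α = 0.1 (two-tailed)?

z = (60.02 - 59)/(9.7/√446) = 2.221. Since |z| > 1.645, significant at α = 0.1.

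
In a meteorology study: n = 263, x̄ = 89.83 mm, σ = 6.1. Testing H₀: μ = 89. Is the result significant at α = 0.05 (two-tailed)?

z = (89.83 - 89)/(6.1/√263) = 2.207. Since |z| > 1.96, significant at α = 0.05.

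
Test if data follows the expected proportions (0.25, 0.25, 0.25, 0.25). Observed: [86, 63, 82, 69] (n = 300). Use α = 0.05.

Expected: [75.0, 75.0, 75.0, 75.0]. χ² = 4.667. df = 3, critical = 7.815. Fail to reject H₀.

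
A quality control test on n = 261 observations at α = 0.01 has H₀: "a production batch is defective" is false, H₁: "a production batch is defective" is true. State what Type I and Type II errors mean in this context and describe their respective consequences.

Type I (false positive): concluding that a production batch is defective when it is not — scrapping a good batch — wasted material and cost for no reason. Type II (false negative): failing to conclude that a production batch is defective when it is — shipping a defective batch — faulty products reach customers. Which is costlier depends on domain priorities and is a judgement call rather than a statistical fact.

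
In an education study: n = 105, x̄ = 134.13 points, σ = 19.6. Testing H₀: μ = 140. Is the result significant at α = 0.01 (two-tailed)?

z = (134.13 - 140)/(19.6/√105) = -3.069. Since |z| > 2.576, significant at α = 0.01.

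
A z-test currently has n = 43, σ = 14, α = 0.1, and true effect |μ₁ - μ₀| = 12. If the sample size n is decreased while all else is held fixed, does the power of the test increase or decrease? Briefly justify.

Power decreases: a smaller n inflates the standard error σ/√n, pulling the sampling distribution under H₁ back toward the critical value.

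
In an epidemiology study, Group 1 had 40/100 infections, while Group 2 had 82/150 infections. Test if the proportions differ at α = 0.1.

p̂₁ = 0.4, p̂₂ = 0.547, pooled p̂ = 0.488. z = -2.273. Critical: ±1.645. Reject H₀.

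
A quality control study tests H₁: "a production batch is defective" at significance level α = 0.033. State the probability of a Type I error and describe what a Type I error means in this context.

P(Type I error) = α = 0.033. A Type I error is rejecting H₀ when H₀ is actually true (false positive) — here, concluding that a production batch is defective when in fact this is not the case. Consequence: scrapping a good batch — wasted material and cost for no reason.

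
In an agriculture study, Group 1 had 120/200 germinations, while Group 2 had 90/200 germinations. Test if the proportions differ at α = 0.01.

p̂₁ = 0.6, p̂₂ = 0.45, pooled p̂ = 0.525. z = 3.004. Critical: ±2.576. Reject H₀.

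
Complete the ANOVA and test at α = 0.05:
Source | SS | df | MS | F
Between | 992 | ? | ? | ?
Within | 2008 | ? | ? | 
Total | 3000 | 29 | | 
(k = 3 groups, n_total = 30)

df_between = 2, df_within = 27. MS_between = 496.0, MS_within = 74.37. F = 6.669, F_crit ≈ 3.354. Reject H₀.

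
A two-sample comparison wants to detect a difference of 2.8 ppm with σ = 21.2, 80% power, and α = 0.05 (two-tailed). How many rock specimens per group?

n per group = 2(z_α/2 + z_β)²σ²/d² = 2×(1.96 + 0.84)²×21.2²/2.8² = 898.9 → n = 899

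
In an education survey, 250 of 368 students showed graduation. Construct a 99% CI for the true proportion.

p̂ = 0.679. CI = p̂ ± z*√(p̂(1-p̂)/n) = (0.617, 0.742)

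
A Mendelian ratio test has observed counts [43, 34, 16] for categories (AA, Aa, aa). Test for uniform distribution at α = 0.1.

Expected = 31 each. χ² = Σ(O-E)²/E = 12.194. df = 2, critical value = 4.605. Reject H₀.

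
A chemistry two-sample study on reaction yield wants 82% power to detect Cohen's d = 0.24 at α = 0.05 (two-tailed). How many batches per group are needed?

z_{α/2} = 1.96, z_β = Φ⁻¹(0.82) = 0.915. For small effect (d = 0.24): n per group = 2(z_{α/2} + z_β)²/d² = 2(1.96 + 0.915)²/0.24² = 287.001 → 288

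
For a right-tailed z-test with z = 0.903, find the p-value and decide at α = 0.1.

p = P(Z > 0.903) = 1 - Φ(0.903) ≈ 0.1833. Since p ≥ 0.1, fail to reject H₀ (not significant) at α = 0.1.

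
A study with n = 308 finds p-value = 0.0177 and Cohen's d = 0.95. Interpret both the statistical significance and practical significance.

Statistically significant (p = 0.0177 < 0.05). Cohen's d = 0.95 indicates a large effect size. Both statistical and practical significance should be considered.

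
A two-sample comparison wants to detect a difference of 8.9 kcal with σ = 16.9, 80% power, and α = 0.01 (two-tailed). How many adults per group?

n per group = 2(z_α/2 + z_β)²σ²/d² = 2×(2.576 + 0.84)²×16.9²/8.9² = 84.2 → n = 85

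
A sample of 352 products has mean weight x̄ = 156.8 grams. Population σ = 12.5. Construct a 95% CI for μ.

CI = x̄ ± z*(σ/√n) = 156.8 ± 1.96(12.5/√352) = 156.8 ± 1.31 = (155.49, 158.11)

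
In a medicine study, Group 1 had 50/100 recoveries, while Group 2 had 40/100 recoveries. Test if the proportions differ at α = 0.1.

p̂₁ = 0.5, p̂₂ = 0.4, pooled p̂ = 0.45. z = 1.421. Critical: ±1.645. Fail to reject H₀.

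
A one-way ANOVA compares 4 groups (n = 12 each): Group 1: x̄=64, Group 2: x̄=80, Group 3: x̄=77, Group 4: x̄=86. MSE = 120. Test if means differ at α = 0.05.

Grand mean = 76.75. SS_between = 3105.0, MS_between = 1035.0. F = 8.625, F_crit ≈ 2.816. Reject H₀.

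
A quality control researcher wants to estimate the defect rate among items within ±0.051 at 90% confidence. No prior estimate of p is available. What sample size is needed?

Conservative approach: use p = 0.5 (maximizes p(1-p) = 0.25). n = z²(0.25)/E² = 1.645²×0.25/0.051² = 260.1 → n = 261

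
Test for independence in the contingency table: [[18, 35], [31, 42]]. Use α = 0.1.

χ² = 0.934. df = 1, critical = 2.706. Fail to reject H₀. No evidence of dependence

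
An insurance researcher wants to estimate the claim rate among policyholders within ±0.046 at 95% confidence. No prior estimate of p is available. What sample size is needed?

Conservative approach: use p = 0.5 (maximizes p(1-p) = 0.25). n = z²(0.25)/E² = 1.96²×0.25/0.046² = 453.9 → n = 454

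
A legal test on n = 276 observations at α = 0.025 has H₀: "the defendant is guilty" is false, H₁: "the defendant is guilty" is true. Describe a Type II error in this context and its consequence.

Type II error: failing to reject H₀ when it is false — concluding that the defendant is guilty is not supported when in fact it is. Consequence: acquitting a guilty person.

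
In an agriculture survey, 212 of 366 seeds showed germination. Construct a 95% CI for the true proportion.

p̂ = 0.579. CI = p̂ ± z*√(p̂(1-p̂)/n) = (0.529, 0.63)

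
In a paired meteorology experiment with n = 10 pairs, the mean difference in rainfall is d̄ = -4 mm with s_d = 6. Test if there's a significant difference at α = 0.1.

t = d̄/(s_d/√n) = -4/(6/√10) = -2.108. df = 9, critical t = ±1.833. Reject H₀.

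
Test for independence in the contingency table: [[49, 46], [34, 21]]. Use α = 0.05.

χ² = 1.478. df = 1, critical = 3.841. Fail to reject H₀. No evidence of dependence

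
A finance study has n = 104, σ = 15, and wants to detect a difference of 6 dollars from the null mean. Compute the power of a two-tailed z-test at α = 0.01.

SE = σ/√n = 15/√104 = 1.471. Non-centrality λ = d/SE = 6/1.471 = 4.079. Power ≈ Φ(λ - z_{α/2}) = Φ(4.079 - 2.576) = Φ(1.503) = 0.934.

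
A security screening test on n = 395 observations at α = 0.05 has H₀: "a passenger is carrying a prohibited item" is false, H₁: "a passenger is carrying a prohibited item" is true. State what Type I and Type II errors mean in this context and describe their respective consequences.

Type I (false positive): concluding that a passenger is carrying a prohibited item when it is not — detaining an innocent passenger — delay and inconvenience. Type II (false negative): failing to conclude that a passenger is carrying a prohibited item when it is — letting a prohibited item through — security breach. Which is costlier depends on domain priorities and is a judgement call rather than a statistical fact.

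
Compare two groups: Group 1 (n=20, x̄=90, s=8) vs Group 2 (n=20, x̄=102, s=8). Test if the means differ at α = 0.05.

Pooled sp = 8.0. t = -4.743, df = 38. Critical t = ±2.024. Reject H₀.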